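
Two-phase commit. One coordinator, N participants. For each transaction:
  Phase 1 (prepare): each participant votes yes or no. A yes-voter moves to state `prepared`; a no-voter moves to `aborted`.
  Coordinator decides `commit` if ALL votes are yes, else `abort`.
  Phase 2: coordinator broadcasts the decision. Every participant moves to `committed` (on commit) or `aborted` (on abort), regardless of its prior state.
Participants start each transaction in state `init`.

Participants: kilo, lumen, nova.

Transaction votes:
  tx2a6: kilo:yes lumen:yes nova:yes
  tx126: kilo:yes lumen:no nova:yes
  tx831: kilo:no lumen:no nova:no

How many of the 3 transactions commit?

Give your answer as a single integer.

Answer: 1

Derivation:
tx2a6: all yes -> commit (commits=1)
tx126: no from lumen -> abort (commits=1)
tx831: no from kilo, lumen, nova -> abort (commits=1)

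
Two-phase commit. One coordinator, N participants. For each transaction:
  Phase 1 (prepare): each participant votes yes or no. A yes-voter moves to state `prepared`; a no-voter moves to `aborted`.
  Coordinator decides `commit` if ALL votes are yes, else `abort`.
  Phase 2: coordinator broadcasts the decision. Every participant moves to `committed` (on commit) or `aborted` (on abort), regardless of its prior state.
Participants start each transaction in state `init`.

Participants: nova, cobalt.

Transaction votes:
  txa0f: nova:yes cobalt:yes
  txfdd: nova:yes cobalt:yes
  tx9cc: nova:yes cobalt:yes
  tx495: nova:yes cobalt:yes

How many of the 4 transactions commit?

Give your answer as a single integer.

txa0f: all yes -> commit (commits=1)
txfdd: all yes -> commit (commits=2)
tx9cc: all yes -> commit (commits=3)
tx495: all yes -> commit (commits=4)

Answer: 4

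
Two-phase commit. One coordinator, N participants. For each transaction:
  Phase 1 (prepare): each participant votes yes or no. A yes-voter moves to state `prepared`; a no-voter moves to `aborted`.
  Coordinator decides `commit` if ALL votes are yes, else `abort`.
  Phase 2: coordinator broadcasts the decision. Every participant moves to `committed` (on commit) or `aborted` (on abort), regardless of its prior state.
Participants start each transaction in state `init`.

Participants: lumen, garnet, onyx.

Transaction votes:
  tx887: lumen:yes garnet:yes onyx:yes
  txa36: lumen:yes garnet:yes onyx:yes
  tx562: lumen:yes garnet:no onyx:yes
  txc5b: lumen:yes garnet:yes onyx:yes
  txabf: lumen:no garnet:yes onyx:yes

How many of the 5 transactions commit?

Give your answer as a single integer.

tx887: all yes -> commit (commits=1)
txa36: all yes -> commit (commits=2)
tx562: no from garnet -> abort (commits=2)
txc5b: all yes -> commit (commits=3)
txabf: no from lumen -> abort (commits=3)

Answer: 3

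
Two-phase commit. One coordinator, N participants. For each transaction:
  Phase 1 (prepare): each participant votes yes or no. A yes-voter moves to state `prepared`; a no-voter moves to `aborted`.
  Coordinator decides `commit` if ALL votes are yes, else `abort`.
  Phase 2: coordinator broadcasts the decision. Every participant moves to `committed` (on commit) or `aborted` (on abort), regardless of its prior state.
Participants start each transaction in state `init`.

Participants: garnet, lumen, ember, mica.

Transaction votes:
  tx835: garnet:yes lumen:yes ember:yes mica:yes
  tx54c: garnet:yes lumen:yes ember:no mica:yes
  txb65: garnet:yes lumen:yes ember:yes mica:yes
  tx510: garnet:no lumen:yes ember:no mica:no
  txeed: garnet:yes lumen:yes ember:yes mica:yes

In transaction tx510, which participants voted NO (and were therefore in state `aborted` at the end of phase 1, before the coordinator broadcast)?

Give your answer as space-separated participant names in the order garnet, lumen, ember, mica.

Txn tx510 phase 1: garnet no -> aborted; lumen yes -> prepared; ember no -> aborted; mica no -> aborted

Answer: garnet ember mica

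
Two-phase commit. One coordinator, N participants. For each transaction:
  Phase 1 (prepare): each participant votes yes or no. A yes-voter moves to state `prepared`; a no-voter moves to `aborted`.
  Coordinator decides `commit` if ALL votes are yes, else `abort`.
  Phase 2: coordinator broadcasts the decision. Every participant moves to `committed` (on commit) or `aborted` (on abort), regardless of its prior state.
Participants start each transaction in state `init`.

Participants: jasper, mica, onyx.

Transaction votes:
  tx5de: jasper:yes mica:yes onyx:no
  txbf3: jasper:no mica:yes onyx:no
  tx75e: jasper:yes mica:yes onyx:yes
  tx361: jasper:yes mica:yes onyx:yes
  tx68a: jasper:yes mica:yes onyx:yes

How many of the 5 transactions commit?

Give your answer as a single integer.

tx5de: no from onyx -> abort (commits=0)
txbf3: no from jasper, onyx -> abort (commits=0)
tx75e: all yes -> commit (commits=1)
tx361: all yes -> commit (commits=2)
tx68a: all yes -> commit (commits=3)

Answer: 3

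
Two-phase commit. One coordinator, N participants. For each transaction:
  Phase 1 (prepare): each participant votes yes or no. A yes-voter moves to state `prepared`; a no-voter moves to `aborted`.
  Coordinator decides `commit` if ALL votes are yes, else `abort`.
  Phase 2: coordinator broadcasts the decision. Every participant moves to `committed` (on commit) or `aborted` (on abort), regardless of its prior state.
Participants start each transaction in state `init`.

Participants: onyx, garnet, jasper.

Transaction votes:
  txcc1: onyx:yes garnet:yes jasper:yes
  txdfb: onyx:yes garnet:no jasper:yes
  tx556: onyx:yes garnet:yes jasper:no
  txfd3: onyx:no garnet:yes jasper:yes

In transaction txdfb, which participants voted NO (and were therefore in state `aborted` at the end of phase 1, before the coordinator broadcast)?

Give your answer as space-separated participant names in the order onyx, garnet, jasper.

Txn txdfb phase 1: onyx yes -> prepared; garnet no -> aborted; jasper yes -> prepared

Answer: garnet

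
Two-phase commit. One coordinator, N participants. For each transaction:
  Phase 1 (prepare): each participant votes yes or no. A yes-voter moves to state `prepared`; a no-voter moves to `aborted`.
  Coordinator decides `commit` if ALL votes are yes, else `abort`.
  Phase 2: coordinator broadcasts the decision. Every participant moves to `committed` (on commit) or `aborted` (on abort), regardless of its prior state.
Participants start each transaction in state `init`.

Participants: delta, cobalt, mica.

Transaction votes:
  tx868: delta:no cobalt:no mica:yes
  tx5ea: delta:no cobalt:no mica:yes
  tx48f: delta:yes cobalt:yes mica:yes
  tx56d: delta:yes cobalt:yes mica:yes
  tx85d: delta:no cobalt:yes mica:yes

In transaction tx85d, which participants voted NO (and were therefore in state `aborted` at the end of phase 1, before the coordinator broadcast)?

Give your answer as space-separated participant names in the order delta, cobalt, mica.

Txn tx85d phase 1: delta no -> aborted; cobalt yes -> prepared; mica yes -> prepared

Answer: delta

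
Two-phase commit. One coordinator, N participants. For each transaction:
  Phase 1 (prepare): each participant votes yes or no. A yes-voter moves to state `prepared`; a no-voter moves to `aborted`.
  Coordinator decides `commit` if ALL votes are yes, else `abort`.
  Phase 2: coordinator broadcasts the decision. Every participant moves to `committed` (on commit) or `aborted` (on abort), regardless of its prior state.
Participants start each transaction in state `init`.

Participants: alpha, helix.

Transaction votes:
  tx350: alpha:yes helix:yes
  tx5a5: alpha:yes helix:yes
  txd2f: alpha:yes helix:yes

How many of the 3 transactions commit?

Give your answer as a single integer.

tx350: all yes -> commit (commits=1)
tx5a5: all yes -> commit (commits=2)
txd2f: all yes -> commit (commits=3)

Answer: 3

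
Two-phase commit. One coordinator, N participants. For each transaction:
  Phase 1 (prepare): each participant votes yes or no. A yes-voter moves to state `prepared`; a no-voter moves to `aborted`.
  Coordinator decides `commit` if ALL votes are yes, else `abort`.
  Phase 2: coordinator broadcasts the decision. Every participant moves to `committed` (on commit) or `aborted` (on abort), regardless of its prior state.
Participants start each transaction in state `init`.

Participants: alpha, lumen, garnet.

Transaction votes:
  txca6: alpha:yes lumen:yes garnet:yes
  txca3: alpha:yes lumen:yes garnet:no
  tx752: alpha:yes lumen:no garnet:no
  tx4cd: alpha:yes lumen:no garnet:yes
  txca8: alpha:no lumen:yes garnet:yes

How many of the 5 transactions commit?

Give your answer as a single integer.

txca6: all yes -> commit (commits=1)
txca3: no from garnet -> abort (commits=1)
tx752: no from lumen, garnet -> abort (commits=1)
tx4cd: no from lumen -> abort (commits=1)
txca8: no from alpha -> abort (commits=1)

Answer: 1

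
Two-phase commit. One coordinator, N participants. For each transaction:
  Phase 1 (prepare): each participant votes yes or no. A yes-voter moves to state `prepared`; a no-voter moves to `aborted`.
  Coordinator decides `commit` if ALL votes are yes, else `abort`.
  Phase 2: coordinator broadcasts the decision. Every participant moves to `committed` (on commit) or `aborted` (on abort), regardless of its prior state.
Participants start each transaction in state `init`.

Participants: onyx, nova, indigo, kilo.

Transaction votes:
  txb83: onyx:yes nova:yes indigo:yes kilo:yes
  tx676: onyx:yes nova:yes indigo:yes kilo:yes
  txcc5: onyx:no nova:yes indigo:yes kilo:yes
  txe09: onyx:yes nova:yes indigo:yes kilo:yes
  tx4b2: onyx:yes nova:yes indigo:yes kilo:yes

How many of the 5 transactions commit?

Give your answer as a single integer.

txb83: all yes -> commit (commits=1)
tx676: all yes -> commit (commits=2)
txcc5: no from onyx -> abort (commits=2)
txe09: all yes -> commit (commits=3)
tx4b2: all yes -> commit (commits=4)

Answer: 4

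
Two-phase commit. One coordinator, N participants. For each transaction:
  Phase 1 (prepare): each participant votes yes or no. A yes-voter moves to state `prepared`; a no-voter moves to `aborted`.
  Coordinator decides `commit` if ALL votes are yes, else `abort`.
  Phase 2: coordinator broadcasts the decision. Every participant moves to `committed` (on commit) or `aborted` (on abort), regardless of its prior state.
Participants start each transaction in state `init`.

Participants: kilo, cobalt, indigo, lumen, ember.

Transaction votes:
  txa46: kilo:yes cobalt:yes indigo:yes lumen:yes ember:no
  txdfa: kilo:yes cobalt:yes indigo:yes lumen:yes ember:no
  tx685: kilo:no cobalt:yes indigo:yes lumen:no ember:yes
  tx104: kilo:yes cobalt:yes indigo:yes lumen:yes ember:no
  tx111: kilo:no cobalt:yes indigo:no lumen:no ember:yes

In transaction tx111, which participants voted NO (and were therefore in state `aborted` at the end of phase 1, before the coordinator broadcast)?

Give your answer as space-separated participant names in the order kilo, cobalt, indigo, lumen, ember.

Answer: kilo indigo lumen

Derivation:
Txn tx111 phase 1: kilo no -> aborted; cobalt yes -> prepared; indigo no -> aborted; lumen no -> aborted; ember yes -> prepared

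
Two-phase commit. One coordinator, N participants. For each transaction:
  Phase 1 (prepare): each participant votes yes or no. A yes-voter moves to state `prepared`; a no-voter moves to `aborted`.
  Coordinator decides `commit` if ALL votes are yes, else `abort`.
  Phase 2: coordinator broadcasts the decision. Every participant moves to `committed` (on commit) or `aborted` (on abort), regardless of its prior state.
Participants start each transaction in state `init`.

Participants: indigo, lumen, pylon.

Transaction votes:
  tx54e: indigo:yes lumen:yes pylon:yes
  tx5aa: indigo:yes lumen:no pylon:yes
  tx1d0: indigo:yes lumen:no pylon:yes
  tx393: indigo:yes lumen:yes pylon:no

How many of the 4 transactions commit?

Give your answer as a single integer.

Answer: 1

Derivation:
tx54e: all yes -> commit (commits=1)
tx5aa: no from lumen -> abort (commits=1)
tx1d0: no from lumen -> abort (commits=1)
tx393: no from pylon -> abort (commits=1)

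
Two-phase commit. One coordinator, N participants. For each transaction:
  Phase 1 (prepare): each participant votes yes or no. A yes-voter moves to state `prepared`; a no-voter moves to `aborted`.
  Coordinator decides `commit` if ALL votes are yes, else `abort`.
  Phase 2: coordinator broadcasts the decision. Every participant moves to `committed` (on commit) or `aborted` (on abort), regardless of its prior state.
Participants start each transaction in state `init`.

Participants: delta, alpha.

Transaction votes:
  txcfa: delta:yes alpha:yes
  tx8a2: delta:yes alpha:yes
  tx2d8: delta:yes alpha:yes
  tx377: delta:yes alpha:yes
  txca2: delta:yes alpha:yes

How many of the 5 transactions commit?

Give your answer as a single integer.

txcfa: all yes -> commit (commits=1)
tx8a2: all yes -> commit (commits=2)
tx2d8: all yes -> commit (commits=3)
tx377: all yes -> commit (commits=4)
txca2: all yes -> commit (commits=5)

Answer: 5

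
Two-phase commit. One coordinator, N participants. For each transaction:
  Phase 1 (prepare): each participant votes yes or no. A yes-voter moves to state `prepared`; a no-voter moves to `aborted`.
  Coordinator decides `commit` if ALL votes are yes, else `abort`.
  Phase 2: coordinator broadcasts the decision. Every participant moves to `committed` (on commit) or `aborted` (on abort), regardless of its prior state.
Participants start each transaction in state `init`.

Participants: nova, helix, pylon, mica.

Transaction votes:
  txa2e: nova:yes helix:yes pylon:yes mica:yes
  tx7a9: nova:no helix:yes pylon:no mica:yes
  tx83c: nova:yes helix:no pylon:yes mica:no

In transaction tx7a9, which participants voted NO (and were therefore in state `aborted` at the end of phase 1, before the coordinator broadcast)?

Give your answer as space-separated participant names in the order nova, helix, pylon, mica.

Txn tx7a9 phase 1: nova no -> aborted; helix yes -> prepared; pylon no -> aborted; mica yes -> prepared

Answer: nova pylon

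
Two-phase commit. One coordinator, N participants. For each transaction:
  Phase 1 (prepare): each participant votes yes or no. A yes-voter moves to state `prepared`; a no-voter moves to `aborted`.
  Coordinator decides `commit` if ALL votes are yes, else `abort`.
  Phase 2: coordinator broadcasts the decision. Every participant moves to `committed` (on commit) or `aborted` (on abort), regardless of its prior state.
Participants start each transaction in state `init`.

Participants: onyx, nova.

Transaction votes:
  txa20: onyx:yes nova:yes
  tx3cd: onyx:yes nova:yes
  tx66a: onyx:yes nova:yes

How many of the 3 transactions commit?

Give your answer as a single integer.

txa20: all yes -> commit (commits=1)
tx3cd: all yes -> commit (commits=2)
tx66a: all yes -> commit (commits=3)

Answer: 3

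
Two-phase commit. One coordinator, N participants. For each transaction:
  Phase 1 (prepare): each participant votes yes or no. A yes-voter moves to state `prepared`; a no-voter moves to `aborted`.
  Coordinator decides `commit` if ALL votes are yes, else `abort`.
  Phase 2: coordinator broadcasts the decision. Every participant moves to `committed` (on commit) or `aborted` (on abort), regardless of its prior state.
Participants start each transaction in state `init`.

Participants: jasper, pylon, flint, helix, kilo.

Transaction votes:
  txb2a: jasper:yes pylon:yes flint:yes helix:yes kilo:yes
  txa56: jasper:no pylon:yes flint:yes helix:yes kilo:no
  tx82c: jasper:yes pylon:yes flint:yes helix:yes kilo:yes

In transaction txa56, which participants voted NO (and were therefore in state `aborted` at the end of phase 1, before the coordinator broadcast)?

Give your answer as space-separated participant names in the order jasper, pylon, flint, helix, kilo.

Answer: jasper kilo

Derivation:
Txn txa56 phase 1: jasper no -> aborted; pylon yes -> prepared; flint yes -> prepared; helix yes -> prepared; kilo no -> aborted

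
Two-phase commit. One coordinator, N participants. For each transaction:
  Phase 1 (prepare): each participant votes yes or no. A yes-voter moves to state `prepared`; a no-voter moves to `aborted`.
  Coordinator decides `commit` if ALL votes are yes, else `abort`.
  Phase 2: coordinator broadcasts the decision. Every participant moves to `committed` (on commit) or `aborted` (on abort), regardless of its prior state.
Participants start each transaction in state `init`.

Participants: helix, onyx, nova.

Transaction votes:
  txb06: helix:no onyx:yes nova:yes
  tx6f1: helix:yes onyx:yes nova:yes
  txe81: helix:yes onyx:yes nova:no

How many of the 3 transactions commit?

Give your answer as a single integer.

Answer: 1

Derivation:
txb06: no from helix -> abort (commits=0)
tx6f1: all yes -> commit (commits=1)
txe81: no from nova -> abort (commits=1)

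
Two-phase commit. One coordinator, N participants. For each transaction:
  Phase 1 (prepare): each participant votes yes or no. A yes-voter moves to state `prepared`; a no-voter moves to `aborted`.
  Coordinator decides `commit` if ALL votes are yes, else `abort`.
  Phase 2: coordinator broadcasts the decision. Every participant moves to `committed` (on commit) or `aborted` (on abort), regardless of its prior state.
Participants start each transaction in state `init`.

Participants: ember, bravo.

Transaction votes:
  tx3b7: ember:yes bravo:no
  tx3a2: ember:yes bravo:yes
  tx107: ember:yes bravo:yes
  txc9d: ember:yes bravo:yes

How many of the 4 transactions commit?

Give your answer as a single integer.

Answer: 3

Derivation:
tx3b7: no from bravo -> abort (commits=0)
tx3a2: all yes -> commit (commits=1)
tx107: all yes -> commit (commits=2)
txc9d: all yes -> commit (commits=3)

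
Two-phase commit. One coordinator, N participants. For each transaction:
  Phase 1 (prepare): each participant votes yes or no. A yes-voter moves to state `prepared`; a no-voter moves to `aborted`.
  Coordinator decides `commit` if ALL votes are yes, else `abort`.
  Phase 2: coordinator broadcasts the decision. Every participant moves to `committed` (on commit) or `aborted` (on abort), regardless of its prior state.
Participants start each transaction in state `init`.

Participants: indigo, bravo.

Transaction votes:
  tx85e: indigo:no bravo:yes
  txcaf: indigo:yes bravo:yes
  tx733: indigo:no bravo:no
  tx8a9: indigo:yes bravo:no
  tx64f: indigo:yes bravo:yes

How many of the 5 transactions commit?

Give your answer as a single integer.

tx85e: no from indigo -> abort (commits=0)
txcaf: all yes -> commit (commits=1)
tx733: no from indigo, bravo -> abort (commits=1)
tx8a9: no from bravo -> abort (commits=1)
tx64f: all yes -> commit (commits=2)

Answer: 2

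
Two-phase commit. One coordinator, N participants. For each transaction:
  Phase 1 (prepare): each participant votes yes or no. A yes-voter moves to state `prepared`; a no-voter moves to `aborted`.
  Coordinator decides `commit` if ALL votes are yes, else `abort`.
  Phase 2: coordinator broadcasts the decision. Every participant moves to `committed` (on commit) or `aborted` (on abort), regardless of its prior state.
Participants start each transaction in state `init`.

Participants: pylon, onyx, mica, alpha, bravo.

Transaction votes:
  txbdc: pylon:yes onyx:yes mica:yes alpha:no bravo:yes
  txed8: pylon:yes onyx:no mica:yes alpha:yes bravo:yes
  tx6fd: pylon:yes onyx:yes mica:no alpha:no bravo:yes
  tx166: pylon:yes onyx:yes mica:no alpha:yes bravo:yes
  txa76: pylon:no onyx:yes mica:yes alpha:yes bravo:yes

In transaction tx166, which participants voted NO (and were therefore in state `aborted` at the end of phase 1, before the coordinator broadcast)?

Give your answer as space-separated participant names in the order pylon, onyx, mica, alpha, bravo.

Answer: mica

Derivation:
Txn tx166 phase 1: pylon yes -> prepared; onyx yes -> prepared; mica no -> aborted; alpha yes -> prepared; bravo yes -> prepared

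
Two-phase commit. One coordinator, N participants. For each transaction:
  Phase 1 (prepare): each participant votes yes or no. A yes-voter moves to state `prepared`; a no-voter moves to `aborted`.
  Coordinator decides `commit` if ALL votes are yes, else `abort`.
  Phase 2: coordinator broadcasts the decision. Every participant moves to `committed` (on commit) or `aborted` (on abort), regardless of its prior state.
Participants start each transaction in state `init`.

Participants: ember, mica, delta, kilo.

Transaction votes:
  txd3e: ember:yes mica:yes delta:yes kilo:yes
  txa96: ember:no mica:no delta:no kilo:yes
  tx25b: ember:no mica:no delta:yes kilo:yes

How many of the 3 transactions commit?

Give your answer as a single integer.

Answer: 1

Derivation:
txd3e: all yes -> commit (commits=1)
txa96: no from ember, mica, delta -> abort (commits=1)
tx25b: no from ember, mica -> abort (commits=1)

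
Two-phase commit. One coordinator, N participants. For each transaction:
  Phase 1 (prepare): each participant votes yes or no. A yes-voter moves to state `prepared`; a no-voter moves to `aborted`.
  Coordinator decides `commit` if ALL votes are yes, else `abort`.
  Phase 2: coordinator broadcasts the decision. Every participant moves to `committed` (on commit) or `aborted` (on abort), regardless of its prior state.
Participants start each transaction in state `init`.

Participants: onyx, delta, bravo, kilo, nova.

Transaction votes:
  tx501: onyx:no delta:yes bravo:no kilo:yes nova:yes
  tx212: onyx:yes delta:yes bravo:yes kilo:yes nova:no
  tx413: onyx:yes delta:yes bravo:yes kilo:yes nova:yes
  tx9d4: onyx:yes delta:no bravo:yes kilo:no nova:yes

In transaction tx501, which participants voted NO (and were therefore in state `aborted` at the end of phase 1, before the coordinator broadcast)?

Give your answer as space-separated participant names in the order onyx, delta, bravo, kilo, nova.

Txn tx501 phase 1: onyx no -> aborted; delta yes -> prepared; bravo no -> aborted; kilo yes -> prepared; nova yes -> prepared

Answer: onyx bravo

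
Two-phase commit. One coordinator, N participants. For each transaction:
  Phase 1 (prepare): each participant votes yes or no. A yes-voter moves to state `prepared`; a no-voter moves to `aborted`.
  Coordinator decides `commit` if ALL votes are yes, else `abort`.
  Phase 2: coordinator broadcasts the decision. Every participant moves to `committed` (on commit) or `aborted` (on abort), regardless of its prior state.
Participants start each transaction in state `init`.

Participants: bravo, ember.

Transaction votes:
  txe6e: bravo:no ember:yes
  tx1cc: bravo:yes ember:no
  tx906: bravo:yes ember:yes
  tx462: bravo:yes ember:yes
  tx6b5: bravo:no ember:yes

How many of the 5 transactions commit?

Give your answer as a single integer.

Answer: 2

Derivation:
txe6e: no from bravo -> abort (commits=0)
tx1cc: no from ember -> abort (commits=0)
tx906: all yes -> commit (commits=1)
tx462: all yes -> commit (commits=2)
tx6b5: no from bravo -> abort (commits=2)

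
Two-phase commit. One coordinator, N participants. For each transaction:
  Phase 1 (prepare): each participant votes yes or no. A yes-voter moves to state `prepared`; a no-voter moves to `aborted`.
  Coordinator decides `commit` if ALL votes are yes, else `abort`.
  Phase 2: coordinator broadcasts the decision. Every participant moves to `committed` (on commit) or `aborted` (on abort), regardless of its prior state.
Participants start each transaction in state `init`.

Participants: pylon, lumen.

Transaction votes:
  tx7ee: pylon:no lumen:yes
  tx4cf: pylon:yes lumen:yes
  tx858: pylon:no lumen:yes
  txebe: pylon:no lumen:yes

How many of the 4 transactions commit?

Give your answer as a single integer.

tx7ee: no from pylon -> abort (commits=0)
tx4cf: all yes -> commit (commits=1)
tx858: no from pylon -> abort (commits=1)
txebe: no from pylon -> abort (commits=1)

Answer: 1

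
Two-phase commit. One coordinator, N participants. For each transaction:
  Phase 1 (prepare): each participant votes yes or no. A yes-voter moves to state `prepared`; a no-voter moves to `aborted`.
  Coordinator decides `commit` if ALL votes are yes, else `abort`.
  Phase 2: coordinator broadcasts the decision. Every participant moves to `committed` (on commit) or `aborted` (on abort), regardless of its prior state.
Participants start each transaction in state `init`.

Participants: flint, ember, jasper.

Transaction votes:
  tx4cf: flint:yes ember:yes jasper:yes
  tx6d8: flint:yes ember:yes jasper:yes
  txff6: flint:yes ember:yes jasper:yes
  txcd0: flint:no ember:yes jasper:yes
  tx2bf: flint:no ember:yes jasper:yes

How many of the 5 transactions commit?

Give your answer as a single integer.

Answer: 3

Derivation:
tx4cf: all yes -> commit (commits=1)
tx6d8: all yes -> commit (commits=2)
txff6: all yes -> commit (commits=3)
txcd0: no from flint -> abort (commits=3)
tx2bf: no from flint -> abort (commits=3)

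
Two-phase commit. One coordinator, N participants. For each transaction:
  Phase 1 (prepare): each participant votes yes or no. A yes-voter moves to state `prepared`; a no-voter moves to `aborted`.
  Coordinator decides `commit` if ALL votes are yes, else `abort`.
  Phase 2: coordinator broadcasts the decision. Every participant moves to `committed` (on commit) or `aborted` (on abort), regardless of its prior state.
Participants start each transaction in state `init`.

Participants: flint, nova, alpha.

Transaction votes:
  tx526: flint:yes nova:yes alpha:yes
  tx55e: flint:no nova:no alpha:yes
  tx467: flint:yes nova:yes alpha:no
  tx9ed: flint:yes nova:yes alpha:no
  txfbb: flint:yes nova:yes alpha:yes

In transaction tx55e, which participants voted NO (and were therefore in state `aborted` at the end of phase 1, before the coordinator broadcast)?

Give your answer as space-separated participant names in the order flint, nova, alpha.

Txn tx55e phase 1: flint no -> aborted; nova no -> aborted; alpha yes -> prepared

Answer: flint nova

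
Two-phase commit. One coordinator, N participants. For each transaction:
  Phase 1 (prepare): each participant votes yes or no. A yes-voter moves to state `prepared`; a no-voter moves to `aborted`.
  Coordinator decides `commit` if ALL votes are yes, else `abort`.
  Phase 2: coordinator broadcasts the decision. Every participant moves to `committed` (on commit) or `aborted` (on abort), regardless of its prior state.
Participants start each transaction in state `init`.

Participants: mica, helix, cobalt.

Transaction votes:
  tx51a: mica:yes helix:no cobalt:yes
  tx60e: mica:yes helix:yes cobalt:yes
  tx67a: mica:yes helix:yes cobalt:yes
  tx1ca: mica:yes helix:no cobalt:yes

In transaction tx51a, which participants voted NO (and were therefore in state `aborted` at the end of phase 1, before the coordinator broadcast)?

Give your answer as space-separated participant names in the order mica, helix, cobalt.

Answer: helix

Derivation:
Txn tx51a phase 1: mica yes -> prepared; helix no -> aborted; cobalt yes -> prepared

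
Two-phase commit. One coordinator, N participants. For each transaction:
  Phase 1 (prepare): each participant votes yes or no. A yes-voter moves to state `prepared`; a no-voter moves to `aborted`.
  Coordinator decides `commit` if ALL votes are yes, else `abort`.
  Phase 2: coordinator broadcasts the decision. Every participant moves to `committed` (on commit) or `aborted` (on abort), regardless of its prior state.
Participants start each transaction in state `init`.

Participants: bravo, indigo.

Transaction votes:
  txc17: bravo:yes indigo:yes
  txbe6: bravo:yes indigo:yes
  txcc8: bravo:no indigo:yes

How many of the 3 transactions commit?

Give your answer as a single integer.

txc17: all yes -> commit (commits=1)
txbe6: all yes -> commit (commits=2)
txcc8: no from bravo -> abort (commits=2)

Answer: 2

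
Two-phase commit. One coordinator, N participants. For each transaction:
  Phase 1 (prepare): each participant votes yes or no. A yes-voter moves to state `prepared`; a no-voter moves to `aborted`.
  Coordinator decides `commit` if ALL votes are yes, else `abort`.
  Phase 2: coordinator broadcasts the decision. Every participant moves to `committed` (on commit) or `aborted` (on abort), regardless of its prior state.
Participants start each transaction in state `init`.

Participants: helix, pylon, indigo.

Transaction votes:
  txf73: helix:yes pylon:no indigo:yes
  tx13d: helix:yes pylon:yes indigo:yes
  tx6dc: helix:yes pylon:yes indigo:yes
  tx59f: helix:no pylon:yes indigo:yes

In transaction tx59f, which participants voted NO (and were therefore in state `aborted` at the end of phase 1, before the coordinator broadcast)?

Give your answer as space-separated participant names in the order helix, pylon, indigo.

Answer: helix

Derivation:
Txn tx59f phase 1: helix no -> aborted; pylon yes -> prepared; indigo yes -> prepared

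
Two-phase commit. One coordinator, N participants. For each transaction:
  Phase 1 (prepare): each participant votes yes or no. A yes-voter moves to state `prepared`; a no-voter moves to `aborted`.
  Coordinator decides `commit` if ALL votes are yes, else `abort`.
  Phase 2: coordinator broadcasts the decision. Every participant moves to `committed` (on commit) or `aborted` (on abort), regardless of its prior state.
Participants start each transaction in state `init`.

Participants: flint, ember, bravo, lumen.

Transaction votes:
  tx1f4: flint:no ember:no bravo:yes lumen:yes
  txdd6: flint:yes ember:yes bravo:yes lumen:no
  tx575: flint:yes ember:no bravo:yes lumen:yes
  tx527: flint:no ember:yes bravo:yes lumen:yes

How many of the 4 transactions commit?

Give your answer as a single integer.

Answer: 0

Derivation:
tx1f4: no from flint, ember -> abort (commits=0)
txdd6: no from lumen -> abort (commits=0)
tx575: no from ember -> abort (commits=0)
tx527: no from flint -> abort (commits=0)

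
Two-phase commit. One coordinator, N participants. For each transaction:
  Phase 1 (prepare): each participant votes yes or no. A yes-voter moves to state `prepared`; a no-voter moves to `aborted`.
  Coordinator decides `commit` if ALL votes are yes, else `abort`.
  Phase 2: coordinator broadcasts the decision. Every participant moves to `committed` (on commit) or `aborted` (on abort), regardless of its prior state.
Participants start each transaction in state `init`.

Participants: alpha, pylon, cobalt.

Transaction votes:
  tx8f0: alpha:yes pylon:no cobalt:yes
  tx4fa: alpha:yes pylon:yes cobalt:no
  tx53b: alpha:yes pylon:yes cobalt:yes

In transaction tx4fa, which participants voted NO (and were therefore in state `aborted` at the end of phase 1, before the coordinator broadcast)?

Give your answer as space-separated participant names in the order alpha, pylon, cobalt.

Answer: cobalt

Derivation:
Txn tx4fa phase 1: alpha yes -> prepared; pylon yes -> prepared; cobalt no -> aborted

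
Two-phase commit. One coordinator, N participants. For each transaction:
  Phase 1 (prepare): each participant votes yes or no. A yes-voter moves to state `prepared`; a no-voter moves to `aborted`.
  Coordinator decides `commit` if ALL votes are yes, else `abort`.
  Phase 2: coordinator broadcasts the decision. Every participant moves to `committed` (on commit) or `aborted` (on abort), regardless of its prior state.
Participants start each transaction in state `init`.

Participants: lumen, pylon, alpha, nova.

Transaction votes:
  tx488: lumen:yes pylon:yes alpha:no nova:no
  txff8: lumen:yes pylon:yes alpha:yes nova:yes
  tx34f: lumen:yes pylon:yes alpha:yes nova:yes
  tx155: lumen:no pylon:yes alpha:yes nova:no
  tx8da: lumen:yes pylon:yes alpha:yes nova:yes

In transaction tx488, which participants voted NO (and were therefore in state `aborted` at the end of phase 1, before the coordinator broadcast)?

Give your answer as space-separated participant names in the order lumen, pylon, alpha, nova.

Txn tx488 phase 1: lumen yes -> prepared; pylon yes -> prepared; alpha no -> aborted; nova no -> aborted

Answer: alpha nova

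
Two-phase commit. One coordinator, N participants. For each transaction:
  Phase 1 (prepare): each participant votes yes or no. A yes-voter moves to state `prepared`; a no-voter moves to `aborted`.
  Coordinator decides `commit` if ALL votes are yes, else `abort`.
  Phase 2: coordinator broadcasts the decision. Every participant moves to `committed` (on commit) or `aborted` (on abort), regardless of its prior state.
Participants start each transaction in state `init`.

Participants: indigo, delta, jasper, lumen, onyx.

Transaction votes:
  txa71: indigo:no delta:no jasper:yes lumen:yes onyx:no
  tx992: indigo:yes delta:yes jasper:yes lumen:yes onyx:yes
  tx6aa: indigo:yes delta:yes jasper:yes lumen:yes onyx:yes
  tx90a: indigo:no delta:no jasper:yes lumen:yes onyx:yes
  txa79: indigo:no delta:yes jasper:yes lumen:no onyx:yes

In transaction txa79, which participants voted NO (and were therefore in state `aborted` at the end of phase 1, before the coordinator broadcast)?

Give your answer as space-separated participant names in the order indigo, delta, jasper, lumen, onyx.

Txn txa79 phase 1: indigo no -> aborted; delta yes -> prepared; jasper yes -> prepared; lumen no -> aborted; onyx yes -> prepared

Answer: indigo lumen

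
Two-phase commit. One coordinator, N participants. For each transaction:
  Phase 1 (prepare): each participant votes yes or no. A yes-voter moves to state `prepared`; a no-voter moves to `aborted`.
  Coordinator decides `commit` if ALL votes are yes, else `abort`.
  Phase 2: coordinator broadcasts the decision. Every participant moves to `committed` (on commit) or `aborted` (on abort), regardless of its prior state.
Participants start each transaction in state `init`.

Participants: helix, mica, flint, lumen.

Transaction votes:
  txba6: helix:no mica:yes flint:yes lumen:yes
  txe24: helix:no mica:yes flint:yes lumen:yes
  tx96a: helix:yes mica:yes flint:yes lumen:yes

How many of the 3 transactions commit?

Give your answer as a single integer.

Answer: 1

Derivation:
txba6: no from helix -> abort (commits=0)
txe24: no from helix -> abort (commits=0)
tx96a: all yes -> commit (commits=1)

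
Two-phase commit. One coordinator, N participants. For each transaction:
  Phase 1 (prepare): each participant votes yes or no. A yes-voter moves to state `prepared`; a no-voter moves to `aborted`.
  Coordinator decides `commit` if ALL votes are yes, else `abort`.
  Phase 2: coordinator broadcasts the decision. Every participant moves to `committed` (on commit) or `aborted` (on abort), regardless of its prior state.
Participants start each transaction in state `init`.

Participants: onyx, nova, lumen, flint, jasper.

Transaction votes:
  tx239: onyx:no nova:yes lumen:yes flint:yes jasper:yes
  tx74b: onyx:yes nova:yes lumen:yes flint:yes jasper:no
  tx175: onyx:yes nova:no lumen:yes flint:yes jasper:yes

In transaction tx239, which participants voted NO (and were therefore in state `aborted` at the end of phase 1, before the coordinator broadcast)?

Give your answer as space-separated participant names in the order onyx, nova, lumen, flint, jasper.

Txn tx239 phase 1: onyx no -> aborted; nova yes -> prepared; lumen yes -> prepared; flint yes -> prepared; jasper yes -> prepared

Answer: onyx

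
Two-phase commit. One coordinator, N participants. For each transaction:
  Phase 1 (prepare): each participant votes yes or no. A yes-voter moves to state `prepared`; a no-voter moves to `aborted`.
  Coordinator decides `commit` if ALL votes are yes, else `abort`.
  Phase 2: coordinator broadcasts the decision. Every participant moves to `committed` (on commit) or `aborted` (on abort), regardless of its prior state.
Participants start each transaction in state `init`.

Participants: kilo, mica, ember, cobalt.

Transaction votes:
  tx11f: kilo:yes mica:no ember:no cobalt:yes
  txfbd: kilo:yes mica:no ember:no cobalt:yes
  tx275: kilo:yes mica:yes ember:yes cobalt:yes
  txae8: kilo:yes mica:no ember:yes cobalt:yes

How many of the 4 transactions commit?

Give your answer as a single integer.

Answer: 1

Derivation:
tx11f: no from mica, ember -> abort (commits=0)
txfbd: no from mica, ember -> abort (commits=0)
tx275: all yes -> commit (commits=1)
txae8: no from mica -> abort (commits=1)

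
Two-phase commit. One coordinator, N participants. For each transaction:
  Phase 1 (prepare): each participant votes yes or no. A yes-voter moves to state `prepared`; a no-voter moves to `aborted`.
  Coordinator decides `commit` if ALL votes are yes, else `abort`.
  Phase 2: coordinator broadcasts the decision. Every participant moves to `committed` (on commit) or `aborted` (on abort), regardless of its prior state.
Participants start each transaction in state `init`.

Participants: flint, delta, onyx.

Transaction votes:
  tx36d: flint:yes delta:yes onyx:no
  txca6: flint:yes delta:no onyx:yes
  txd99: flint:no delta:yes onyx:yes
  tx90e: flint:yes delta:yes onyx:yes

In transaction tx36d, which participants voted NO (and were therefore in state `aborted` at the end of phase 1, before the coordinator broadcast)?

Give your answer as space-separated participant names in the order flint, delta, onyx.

Txn tx36d phase 1: flint yes -> prepared; delta yes -> prepared; onyx no -> aborted

Answer: onyx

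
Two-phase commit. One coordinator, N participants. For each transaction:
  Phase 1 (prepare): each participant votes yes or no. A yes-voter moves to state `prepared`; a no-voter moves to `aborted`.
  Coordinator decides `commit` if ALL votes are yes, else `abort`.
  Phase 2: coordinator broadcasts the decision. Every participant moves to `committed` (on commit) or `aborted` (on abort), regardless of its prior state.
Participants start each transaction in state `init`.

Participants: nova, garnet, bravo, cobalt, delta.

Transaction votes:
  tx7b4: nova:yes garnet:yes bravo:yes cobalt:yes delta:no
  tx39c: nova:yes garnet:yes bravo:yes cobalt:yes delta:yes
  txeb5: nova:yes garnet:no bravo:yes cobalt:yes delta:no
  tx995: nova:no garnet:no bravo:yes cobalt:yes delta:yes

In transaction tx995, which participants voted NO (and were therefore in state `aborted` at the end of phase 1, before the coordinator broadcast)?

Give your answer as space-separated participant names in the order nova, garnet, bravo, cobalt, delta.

Txn tx995 phase 1: nova no -> aborted; garnet no -> aborted; bravo yes -> prepared; cobalt yes -> prepared; delta yes -> prepared

Answer: nova garnet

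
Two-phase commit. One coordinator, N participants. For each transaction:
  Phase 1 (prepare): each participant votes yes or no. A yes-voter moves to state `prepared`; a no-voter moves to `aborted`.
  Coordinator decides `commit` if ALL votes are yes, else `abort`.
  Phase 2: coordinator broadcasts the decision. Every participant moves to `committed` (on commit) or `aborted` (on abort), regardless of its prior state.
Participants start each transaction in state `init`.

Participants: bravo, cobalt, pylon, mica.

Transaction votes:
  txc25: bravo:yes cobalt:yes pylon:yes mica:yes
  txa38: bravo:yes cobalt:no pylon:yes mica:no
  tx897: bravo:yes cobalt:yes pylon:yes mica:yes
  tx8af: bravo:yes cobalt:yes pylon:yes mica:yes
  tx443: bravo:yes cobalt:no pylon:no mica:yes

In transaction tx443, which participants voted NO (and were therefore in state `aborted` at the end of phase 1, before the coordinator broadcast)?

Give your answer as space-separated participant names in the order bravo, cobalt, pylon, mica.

Answer: cobalt pylon

Derivation:
Txn tx443 phase 1: bravo yes -> prepared; cobalt no -> aborted; pylon no -> aborted; mica yes -> prepared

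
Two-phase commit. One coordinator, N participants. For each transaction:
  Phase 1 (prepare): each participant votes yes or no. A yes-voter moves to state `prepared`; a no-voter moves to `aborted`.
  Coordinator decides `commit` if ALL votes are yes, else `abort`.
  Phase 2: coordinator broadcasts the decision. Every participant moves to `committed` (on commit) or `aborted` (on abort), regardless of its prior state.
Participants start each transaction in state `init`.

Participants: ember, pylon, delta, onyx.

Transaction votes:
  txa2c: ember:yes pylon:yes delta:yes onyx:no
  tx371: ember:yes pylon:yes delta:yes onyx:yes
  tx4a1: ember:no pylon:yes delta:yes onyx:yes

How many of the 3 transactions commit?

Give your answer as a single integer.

txa2c: no from onyx -> abort (commits=0)
tx371: all yes -> commit (commits=1)
tx4a1: no from ember -> abort (commits=1)

Answer: 1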